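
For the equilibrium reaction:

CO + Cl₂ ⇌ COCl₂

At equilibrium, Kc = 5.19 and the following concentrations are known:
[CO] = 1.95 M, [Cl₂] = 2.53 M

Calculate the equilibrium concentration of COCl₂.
[COCl₂] = 25.6049 M

Kc = ([COCl₂]) / ([CO] × [Cl₂]) = 5.19
[COCl₂]^1 = Kc · (reactant terms)/(other product terms) = 5.19 · 4.9335 / 1 = 25.605
[COCl₂] = 25.6049 M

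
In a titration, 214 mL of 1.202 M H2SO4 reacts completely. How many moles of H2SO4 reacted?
Moles = Molarity × Volume (L)
Moles = 1.202 M × 0.214 L = 0.2572 mol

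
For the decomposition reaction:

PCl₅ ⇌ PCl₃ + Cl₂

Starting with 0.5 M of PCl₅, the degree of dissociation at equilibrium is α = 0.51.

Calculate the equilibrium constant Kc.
K_c = 0.2654

x = α·[A]₀ = 0.51 × 0.5 = 0.255 M dissociated.
At eq: [PCl₅] = 0.5 − 0.255 = 0.245 M; [PCl₃] = [Cl₂] = x = 0.255 M.
Kc = [PCl₃][Cl₂]/[PCl₅] = (0.255)²/0.245 = 0.2654.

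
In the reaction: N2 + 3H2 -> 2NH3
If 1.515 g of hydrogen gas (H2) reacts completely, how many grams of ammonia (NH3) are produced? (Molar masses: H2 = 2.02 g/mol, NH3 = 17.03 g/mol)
Moles of H2 = 1.515 g ÷ 2.02 g/mol = 0.75 mol
Mole ratio: 2 mol NH3 / 3 mol H2
Moles of NH3 = 0.75 × (2/3) = 0.5 mol
Mass of NH3 = 0.5 mol × 17.03 g/mol = 8.515 g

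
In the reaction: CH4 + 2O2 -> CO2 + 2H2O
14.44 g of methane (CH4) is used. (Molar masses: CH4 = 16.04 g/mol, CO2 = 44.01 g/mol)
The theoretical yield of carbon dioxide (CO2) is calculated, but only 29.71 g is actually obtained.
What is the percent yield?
Moles of CH4 = 14.44 g ÷ 16.04 g/mol = 0.900249 mol
Mole ratio: 1 mol CO2 / 1 mol CH4
Moles of CO2 = 0.900249 × (1/1) = 0.900249 mol
Theoretical yield = 0.900249 mol × 44.01 g/mol = 39.62 g
Actual yield = 29.71 g
Percent yield = (29.71 / 39.62) × 100% = 75.0%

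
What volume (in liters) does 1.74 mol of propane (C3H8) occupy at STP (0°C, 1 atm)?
At STP, 1 mol of gas occupies 22.4 L
Volume = 1.74 mol × 22.4 L/mol = 38.98 L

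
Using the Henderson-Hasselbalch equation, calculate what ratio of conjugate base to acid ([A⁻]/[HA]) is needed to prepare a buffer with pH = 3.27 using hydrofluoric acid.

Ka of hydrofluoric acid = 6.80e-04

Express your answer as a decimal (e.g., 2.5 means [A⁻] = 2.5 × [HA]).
[A⁻]/[HA] = 1.266

pKa = −log(6.80e-04) = 3.1675. pH = pKa + log([A⁻]/[HA]). 3.27 = 3.1675 + log(ratio). log(ratio) = 3.27 − 3.1675 = 0.1025. ratio = 10^(0.1025) = 1.266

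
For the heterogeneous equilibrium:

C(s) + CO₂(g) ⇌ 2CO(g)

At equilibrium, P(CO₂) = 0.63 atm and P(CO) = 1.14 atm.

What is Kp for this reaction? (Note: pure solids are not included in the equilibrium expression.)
K_p = 2.063

Solid C is excluded.
Kp = P(CO)²/P(CO₂) = (1.14)²/0.63 = 1.3/0.63 = 2.063.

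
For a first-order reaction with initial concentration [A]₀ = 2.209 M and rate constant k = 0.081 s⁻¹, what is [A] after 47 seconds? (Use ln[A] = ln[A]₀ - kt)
0.0491 M

ln[A] = ln[A]₀ - k·t = ln(2.209) - (0.081)·(47) = 0.7925 - 3.8070 = -3.0145
[A] = e^(-3.0145) = 0.0491 M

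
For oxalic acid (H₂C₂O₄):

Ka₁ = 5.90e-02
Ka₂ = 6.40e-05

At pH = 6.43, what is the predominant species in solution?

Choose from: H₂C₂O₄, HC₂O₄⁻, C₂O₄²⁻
C₂O₄²⁻

pKa1 = 1.23, pKa2 = 4.19. Each pKa is the crossover between adjacent species; pH = 6.43 lies in the region where C₂O₄²⁻ predominates.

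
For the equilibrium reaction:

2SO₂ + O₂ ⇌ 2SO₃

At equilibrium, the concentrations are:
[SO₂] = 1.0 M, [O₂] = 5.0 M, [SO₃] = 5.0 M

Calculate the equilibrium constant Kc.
K_c = 5.0000

Kc = ([SO₃]^2) / ([SO₂]^2 × [O₂])
   = ((5.0)^2) / ((1.0)^2·(5.0))
   = 25 / 5 = 5.0000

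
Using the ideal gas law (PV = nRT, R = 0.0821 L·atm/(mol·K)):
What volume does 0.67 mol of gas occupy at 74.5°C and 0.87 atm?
T = 74.5°C + 273.15 = 347.65 K
V = nRT/P = (0.67 × 0.0821 × 347.65) / 0.87
V = 21.98 L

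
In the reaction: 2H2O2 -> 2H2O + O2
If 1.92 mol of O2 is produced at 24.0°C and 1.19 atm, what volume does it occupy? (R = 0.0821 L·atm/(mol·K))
T = 24.0°C + 273.15 = 297.15 K
V = nRT/P = (1.92 × 0.0821 × 297.15) / 1.19
V = 39.36 L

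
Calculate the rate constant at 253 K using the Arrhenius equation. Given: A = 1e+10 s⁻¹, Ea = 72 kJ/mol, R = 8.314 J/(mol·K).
1.36e-05 s⁻¹

k = A·exp(-Ea/(R·T)) = 1e+10·exp(-72000/(8.314·253)) = 1e+10·exp(-34.2296) = 1e+10·1.3623e-15 = 1.36e-05 s⁻¹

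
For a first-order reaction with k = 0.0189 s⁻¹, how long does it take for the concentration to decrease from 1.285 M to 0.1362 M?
118.75 s

From ln[A] = ln[A]₀ - k·t: t = ln([A]₀/[A])/k = ln(1.285/0.1362)/0.0189 = ln(9.4347)/0.0189 = 2.2444/0.0189 = 118.75 s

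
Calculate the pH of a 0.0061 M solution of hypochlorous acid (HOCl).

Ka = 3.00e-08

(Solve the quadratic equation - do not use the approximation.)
pH = 4.87

x² + Ka×x - Ka×C = 0. Using quadratic formula: [H⁺] = 1.3513e-05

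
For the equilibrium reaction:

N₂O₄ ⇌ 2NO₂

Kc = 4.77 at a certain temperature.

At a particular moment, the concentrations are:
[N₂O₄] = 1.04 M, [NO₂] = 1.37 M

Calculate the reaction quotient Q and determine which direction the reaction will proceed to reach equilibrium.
Q = 1.805, Q < K, reaction proceeds forward (toward products)

Q = ([NO₂]^2) / ([N₂O₄])
  = ((1.37)^2) / ((1.04)) = 1.8769/1.04 = 1.805
Since Q = 1.805 < Kc = 4.77, the reaction proceeds forward (toward products) to reach equilibrium.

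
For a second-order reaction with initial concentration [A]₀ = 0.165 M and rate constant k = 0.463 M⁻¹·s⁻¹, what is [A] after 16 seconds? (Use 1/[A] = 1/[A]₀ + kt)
0.0742 M

1/[A] = 1/[A]₀ + k·t = 1/0.165 + (0.463)·(16) = 6.0606 + 7.4080 = 13.4686
[A] = 1/13.4686 = 0.0742 M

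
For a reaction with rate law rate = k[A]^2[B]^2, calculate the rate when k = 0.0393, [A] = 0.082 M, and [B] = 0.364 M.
3.501e-05 M/s

rate = k·[A]^2·[B]^2 = 0.0393·(0.082)^2·(0.364)^2 = 0.0393·0.006724·0.132496 = 3.501e-05 M/s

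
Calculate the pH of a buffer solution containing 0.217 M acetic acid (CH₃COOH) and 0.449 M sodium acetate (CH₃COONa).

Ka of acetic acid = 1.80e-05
pH = 5.06

pKa = -log(1.80e-05) = 4.74. pH = pKa + log([A⁻]/[HA]) = 4.74 + log(0.449/0.217)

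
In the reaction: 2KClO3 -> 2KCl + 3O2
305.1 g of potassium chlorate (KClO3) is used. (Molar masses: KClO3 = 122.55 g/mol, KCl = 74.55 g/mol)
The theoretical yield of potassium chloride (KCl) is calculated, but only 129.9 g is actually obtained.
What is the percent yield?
Moles of KClO3 = 305.1 g ÷ 122.55 g/mol = 2.4896 mol
Mole ratio: 2 mol KCl / 2 mol KClO3
Moles of KCl = 2.4896 × (2/2) = 2.4896 mol
Theoretical yield = 2.4896 mol × 74.55 g/mol = 185.6 g
Actual yield = 129.9 g
Percent yield = (129.9 / 185.6) × 100% = 70.0%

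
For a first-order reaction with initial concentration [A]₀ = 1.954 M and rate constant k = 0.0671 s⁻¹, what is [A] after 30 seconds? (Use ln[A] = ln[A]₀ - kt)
0.2610 M

ln[A] = ln[A]₀ - k·t = ln(1.954) - (0.0671)·(30) = 0.6699 - 2.0130 = -1.3431
[A] = e^(-1.3431) = 0.2610 M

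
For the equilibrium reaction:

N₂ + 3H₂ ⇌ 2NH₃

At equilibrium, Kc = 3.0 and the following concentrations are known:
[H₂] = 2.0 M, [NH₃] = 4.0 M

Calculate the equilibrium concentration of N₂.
[N₂] = 0.6667 M

Kc = ([NH₃]^2) / ([N₂] × [H₂]^3) = 3.0
[N₂]^1 = (product terms)/(Kc · other reactant terms) = 16 / (3.0 · 8) = 0.66667
[N₂] = 0.6667 M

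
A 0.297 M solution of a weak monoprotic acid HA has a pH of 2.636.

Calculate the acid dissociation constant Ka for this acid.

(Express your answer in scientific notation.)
K_a = 1.81e-05

[H⁺] = 10^(−pH) = 10^(−2.636) = 2.312e-03 M. For HA ⇌ H⁺ + A⁻, Ka = x²/(C − x) = (2.312e-03)²/(0.297 − 2.312e-03) = 1.81e-05.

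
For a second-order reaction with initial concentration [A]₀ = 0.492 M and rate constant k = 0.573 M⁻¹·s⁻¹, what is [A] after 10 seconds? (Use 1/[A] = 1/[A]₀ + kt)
0.1288 M

1/[A] = 1/[A]₀ + k·t = 1/0.492 + (0.573)·(10) = 2.0325 + 5.7300 = 7.7625
[A] = 1/7.7625 = 0.1288 M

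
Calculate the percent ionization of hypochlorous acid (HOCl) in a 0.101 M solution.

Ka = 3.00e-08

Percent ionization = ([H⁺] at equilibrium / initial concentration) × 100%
Percent ionization = 0.0545%

Let x = [H⁺]. Ka = x²/(C - x) ⇒ x² + (3.00e-08)x - (3.00e-08)(0.101) = 0. x = 5.5030e-05. Percent = (5.5030e-05/0.101) × 100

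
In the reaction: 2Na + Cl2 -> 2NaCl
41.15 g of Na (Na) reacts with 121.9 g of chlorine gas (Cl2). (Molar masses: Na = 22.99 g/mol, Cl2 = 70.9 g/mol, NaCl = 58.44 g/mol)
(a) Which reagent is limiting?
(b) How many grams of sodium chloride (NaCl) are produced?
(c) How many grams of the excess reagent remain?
(a) Na, (b) 104.6 g, (c) 58.45 g

Moles of Na = 41.15 g ÷ 22.99 g/mol = 1.78991 mol
Moles of Cl2 = 121.9 g ÷ 70.9 g/mol = 1.71932 mol
Moles ÷ coefficient: Na: 1.78991/2 = 0.895, Cl2: 1.71932/1 = 1.719
(a) Na has the smaller value, so Na is the limiting reagent.
(b) Moles of NaCl = 1.78991 mol Na × (2/2) = 1.78991 mol; mass = 1.78991 mol × 58.44 g/mol = 104.6 g
(c) Cl2 consumed = 1.78991 × (1/2) = 0.894954 mol; remaining = 1.71932 − 0.894954 = 0.824369 mol; mass = 0.824369 mol × 70.9 g/mol = 58.45 g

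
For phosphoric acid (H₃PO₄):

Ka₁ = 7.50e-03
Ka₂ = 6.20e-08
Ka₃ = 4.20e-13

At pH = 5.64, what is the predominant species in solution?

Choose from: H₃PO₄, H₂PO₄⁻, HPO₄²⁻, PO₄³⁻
H₂PO₄⁻

pKa1 = 2.12, pKa2 = 7.21, pKa3 = 12.38. Each pKa is the crossover between adjacent species; pH = 5.64 lies in the region where H₂PO₄⁻ predominates.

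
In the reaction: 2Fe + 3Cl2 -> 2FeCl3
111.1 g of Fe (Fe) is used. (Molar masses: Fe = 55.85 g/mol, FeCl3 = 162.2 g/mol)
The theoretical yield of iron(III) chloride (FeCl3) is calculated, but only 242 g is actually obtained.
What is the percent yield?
Moles of Fe = 111.1 g ÷ 55.85 g/mol = 1.98926 mol
Mole ratio: 2 mol FeCl3 / 2 mol Fe
Moles of FeCl3 = 1.98926 × (2/2) = 1.98926 mol
Theoretical yield = 1.98926 mol × 162.2 g/mol = 322.66 g
Actual yield = 242 g
Percent yield = (242 / 322.66) × 100% = 75.0%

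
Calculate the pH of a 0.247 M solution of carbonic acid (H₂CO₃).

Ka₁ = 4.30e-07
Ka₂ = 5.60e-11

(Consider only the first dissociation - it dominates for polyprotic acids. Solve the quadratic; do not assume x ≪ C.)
pH = 3.49

x² + Ka₁·x − Ka₁·C = 0 with Ka₁ = 4.30e-07, C = 0.247.
x = (−Ka₁ + √(Ka₁² + 4·Ka₁·C))/2 = 3.2568e-04 M, so pH = 3.49.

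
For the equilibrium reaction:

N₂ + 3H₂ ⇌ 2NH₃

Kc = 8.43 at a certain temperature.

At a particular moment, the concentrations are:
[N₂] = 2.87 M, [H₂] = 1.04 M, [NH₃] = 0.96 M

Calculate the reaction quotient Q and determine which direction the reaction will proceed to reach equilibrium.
Q = 0.285, Q < K, reaction proceeds forward (toward products)

Q = ([NH₃]^2) / ([N₂] × [H₂]^3)
  = ((0.96)^2) / ((2.87)·(1.04)^3) = 0.9216/3.2284 = 0.2855
Since Q = 0.2855 < Kc = 8.43, the reaction proceeds forward (toward products) to reach equilibrium.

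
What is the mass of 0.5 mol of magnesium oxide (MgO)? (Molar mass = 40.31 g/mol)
Mass = 0.5 mol × 40.31 g/mol = 20.16 g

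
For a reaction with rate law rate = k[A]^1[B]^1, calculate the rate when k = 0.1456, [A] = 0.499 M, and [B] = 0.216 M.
0.01569 M/s

rate = k·[A]^1·[B]^1 = 0.1456·(0.499)^1·(0.216)^1 = 0.1456·0.499·0.216 = 0.01569 M/s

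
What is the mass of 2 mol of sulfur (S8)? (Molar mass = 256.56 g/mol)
Mass = 2 mol × 256.56 g/mol = 513.1 g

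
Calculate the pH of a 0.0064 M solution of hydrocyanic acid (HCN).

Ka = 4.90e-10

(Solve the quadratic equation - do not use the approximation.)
pH = 5.75

x² + Ka×x - Ka×C = 0. Using quadratic formula: [H⁺] = 1.7706e-06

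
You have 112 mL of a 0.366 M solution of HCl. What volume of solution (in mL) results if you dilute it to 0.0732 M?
Using M₁V₁ = M₂V₂:
0.366 × 112 = 0.0732 × V₂
V₂ = (0.366 × 112) / 0.0732 = 560 mL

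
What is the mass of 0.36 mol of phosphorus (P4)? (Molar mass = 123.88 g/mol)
Mass = 0.36 mol × 123.88 g/mol = 44.6 g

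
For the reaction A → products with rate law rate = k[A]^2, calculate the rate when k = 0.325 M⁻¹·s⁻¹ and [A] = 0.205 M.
0.01366 M/s

rate = k·[A]^2 = 0.325·(0.205)^2 = 0.325·0.042025 = 0.01366 M/s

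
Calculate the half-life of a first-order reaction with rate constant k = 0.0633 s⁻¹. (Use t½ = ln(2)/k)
10.95 s

t½ = ln(2)/k = 0.6931/0.0633 = 10.95 s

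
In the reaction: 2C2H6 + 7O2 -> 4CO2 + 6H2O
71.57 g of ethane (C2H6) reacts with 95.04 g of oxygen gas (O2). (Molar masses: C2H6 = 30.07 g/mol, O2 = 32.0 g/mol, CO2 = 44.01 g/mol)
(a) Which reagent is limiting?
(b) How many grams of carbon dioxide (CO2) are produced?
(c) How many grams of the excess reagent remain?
(a) O2, (b) 74.69 g, (c) 46.05 g

Moles of C2H6 = 71.57 g ÷ 30.07 g/mol = 2.38011 mol
Moles of O2 = 95.04 g ÷ 32.0 g/mol = 2.97 mol
Moles ÷ coefficient: C2H6: 2.38011/2 = 1.19, O2: 2.97/7 = 0.4243
(a) O2 has the smaller value, so O2 is the limiting reagent.
(b) Moles of CO2 = 2.97 mol O2 × (4/7) = 1.69714 mol; mass = 1.69714 mol × 44.01 g/mol = 74.69 g
(c) C2H6 consumed = 2.97 × (2/7) = 0.848571 mol; remaining = 2.38011 − 0.848571 = 1.53154 mol; mass = 1.53154 mol × 30.07 g/mol = 46.05 g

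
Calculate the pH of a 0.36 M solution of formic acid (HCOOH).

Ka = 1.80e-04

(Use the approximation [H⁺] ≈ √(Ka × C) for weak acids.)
pH = 2.09

[H⁺] = √(Ka × C) = √(1.80e-04 × 0.36) = 8.0498e-03. pH = -log(8.0498e-03)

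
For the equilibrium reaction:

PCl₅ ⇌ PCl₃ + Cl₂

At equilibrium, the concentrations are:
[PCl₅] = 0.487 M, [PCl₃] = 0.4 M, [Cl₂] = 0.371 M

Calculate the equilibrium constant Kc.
K_c = 0.3047

Kc = ([PCl₃] × [Cl₂]) / ([PCl₅])
   = ((0.4)·(0.371)) / ((0.487))
   = 0.1484 / 0.487 = 0.3047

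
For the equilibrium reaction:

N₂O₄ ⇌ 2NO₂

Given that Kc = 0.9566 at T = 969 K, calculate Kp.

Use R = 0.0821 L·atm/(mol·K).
K_p = 76.1022

Δn = (moles gaseous products) − (moles gaseous reactants) = 1
T = 969 K; RT = 0.0821 × 969 = 79.5549
Kp = Kc·(RT)^Δn = 0.9566 × (79.5549)^1 = 0.9566 × 79.5549 = 76.1022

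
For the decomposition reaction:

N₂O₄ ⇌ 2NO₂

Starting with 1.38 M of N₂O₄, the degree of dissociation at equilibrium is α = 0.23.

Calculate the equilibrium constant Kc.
K_c = 0.3792

x = α·[A]₀ = 0.23 × 1.38 = 0.3174 M dissociated.
At eq: [N₂O₄] = 1.38 − 0.3174 = 1.063 M; [NO₂] = 2x = 0.6348 M.
Kc = [NO₂]²/[N₂O₄] = (0.6348)²/1.063 = 0.3792.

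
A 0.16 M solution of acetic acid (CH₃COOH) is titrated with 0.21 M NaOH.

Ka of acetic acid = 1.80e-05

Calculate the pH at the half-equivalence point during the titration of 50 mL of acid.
pH = pKa = 4.74

At the half-equivalence point, [HA] = [A⁻], so by Henderson–Hasselbalch pH = pKa + log(1) = pKa.
pKa = −log(1.80e-05) = 4.74.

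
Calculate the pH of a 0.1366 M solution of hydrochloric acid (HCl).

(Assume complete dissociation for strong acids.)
pH = 0.86

[H⁺] = 0.1366 M for strong acid. pH = -log[H⁺] = -log(0.1366)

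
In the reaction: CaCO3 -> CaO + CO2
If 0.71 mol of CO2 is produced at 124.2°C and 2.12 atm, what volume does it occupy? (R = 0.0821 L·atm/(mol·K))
T = 124.2°C + 273.15 = 397.35 K
V = nRT/P = (0.71 × 0.0821 × 397.35) / 2.12
V = 10.93 L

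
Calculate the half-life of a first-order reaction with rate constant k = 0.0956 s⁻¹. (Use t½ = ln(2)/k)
7.25 s

t½ = ln(2)/k = 0.6931/0.0956 = 7.25 s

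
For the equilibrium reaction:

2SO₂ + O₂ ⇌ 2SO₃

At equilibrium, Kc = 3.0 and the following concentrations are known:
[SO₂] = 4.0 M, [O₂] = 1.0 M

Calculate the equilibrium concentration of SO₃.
[SO₃] = 6.9282 M

Kc = ([SO₃]^2) / ([SO₂]^2 × [O₂]) = 3.0
[SO₃]^2 = Kc · (reactant terms)/(other product terms) = 3.0 · 16 / 1 = 48
[SO₃] = (48)^(1/2) = 6.9282 M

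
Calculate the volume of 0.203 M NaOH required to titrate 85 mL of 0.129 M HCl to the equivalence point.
V_{base} = 54.0 mL

At equivalence: moles acid = moles base.
moles HCl = 0.129 M × 0.085 L = 0.010965 mol
V_NaOH = 0.010965 mol ÷ 0.203 M = 0.05401 L = 54.0 mL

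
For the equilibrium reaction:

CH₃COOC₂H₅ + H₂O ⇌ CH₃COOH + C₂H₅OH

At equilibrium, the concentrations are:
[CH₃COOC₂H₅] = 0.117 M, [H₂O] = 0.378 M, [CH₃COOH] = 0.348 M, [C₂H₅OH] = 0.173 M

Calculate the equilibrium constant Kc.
K_c = 1.3613

Kc = ([CH₃COOH] × [C₂H₅OH]) / ([CH₃COOC₂H₅] × [H₂O])
   = ((0.348)·(0.173)) / ((0.117)·(0.378))
   = 0.060204 / 0.044226 = 1.3613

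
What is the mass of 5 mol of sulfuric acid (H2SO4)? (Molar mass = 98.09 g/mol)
Mass = 5 mol × 98.09 g/mol = 490.5 g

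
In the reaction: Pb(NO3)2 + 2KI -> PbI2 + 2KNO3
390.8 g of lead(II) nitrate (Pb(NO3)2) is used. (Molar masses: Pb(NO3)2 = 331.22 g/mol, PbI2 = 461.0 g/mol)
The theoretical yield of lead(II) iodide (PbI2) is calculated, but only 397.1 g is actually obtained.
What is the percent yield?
Moles of Pb(NO3)2 = 390.8 g ÷ 331.22 g/mol = 1.17988 mol
Mole ratio: 1 mol PbI2 / 1 mol Pb(NO3)2
Moles of PbI2 = 1.17988 × (1/1) = 1.17988 mol
Theoretical yield = 1.17988 mol × 461.0 g/mol = 543.92 g
Actual yield = 397.1 g
Percent yield = (397.1 / 543.92) × 100% = 73.0%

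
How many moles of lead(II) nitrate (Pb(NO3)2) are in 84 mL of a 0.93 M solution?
Moles = Molarity × Volume (L)
Moles = 0.93 M × 0.084 L = 0.07812 mol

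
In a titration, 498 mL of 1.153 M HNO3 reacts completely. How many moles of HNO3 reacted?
Moles = Molarity × Volume (L)
Moles = 1.153 M × 0.498 L = 0.5742 mol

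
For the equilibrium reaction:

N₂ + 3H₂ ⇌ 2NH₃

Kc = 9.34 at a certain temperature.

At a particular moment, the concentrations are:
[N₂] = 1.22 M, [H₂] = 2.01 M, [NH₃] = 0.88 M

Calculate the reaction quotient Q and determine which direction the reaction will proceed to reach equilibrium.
Q = 0.078, Q < K, reaction proceeds forward (toward products)

Q = ([NH₃]^2) / ([N₂] × [H₂]^3)
  = ((0.88)^2) / ((1.22)·(2.01)^3) = 0.7744/9.9071 = 0.07817
Since Q = 0.07817 < Kc = 9.34, the reaction proceeds forward (toward products) to reach equilibrium.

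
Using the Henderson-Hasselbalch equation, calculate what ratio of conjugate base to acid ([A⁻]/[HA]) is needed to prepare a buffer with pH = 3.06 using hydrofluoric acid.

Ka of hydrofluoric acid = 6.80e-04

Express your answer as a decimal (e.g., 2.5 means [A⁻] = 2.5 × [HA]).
[A⁻]/[HA] = 0.781

pKa = −log(6.80e-04) = 3.1675. pH = pKa + log([A⁻]/[HA]). 3.06 = 3.1675 + log(ratio). log(ratio) = 3.06 − 3.1675 = -0.1075. ratio = 10^(-0.1075) = 0.781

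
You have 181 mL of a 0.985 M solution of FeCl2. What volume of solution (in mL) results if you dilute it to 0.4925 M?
Using M₁V₁ = M₂V₂:
0.985 × 181 = 0.4925 × V₂
V₂ = (0.985 × 181) / 0.4925 = 362 mL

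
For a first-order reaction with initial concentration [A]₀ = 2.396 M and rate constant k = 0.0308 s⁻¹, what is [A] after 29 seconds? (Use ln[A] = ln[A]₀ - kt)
0.9808 M

ln[A] = ln[A]₀ - k·t = ln(2.396) - (0.0308)·(29) = 0.8738 - 0.8932 = -0.0194
[A] = e^(-0.0194) = 0.9808 M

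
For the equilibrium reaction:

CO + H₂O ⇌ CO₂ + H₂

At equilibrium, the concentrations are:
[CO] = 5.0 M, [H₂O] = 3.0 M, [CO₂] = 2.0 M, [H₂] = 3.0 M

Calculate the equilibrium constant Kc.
K_c = 0.4000

Kc = ([CO₂] × [H₂]) / ([CO] × [H₂O])
   = ((2.0)·(3.0)) / ((5.0)·(3.0))
   = 6 / 15 = 0.4000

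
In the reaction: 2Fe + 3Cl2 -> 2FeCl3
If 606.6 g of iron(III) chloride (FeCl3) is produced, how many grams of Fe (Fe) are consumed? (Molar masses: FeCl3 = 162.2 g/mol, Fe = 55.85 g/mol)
Moles of FeCl3 = 606.6 g ÷ 162.2 g/mol = 3.73983 mol
Mole ratio: 2 mol Fe / 2 mol FeCl3
Moles of Fe = 3.73983 × (2/2) = 3.73983 mol
Mass of Fe = 3.73983 mol × 55.85 g/mol = 208.9 g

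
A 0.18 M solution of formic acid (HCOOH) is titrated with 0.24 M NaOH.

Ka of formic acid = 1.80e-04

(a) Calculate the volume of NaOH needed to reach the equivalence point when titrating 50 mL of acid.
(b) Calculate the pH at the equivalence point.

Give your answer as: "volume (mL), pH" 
V = 37.5 mL, pH = 8.38

(a) At equivalence: moles acid = moles base.
moles acid = 0.18 × 0.05 = 0.009 mol; V_NaOH = 0.009/0.24 = 0.0375 L = 37.5 mL.
(b) At equivalence, all acid → conjugate base A⁻ at [A⁻] = 0.009/0.0875 = 0.1029 M.
Kb = Kw/Ka = 1.0e-14/1.80e-04 = 5.556e-11; [OH⁻] = √(Kb·[A⁻]) = 2.390e-06; pOH = 5.62; pH = 14 − pOH = 8.38.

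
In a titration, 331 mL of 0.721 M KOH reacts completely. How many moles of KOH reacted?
Moles = Molarity × Volume (L)
Moles = 0.721 M × 0.331 L = 0.2387 mol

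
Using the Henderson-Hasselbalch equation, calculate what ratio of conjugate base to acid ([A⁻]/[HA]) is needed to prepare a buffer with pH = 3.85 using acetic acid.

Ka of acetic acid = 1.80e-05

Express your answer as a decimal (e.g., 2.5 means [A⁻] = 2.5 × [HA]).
[A⁻]/[HA] = 0.127

pKa = −log(1.80e-05) = 4.7447. pH = pKa + log([A⁻]/[HA]). 3.85 = 4.7447 + log(ratio). log(ratio) = 3.85 − 4.7447 = -0.8947. ratio = 10^(-0.8947) = 0.127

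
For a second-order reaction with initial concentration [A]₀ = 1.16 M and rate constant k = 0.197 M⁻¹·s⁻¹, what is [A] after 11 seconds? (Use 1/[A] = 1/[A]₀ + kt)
0.3301 M

1/[A] = 1/[A]₀ + k·t = 1/1.16 + (0.197)·(11) = 0.8621 + 2.1670 = 3.0291
[A] = 1/3.0291 = 0.3301 M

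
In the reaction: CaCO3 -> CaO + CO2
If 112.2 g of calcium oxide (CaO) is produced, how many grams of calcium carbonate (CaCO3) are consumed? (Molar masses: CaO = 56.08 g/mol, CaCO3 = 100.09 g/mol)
Moles of CaO = 112.2 g ÷ 56.08 g/mol = 2.00071 mol
Mole ratio: 1 mol CaCO3 / 1 mol CaO
Moles of CaCO3 = 2.00071 × (1/1) = 2.00071 mol
Mass of CaCO3 = 2.00071 mol × 100.09 g/mol = 200.3 g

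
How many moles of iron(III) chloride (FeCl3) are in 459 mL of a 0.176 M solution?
Moles = Molarity × Volume (L)
Moles = 0.176 M × 0.459 L = 0.08078 mol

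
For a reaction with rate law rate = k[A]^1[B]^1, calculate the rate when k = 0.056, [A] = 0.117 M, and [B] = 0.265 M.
0.001736 M/s

rate = k·[A]^1·[B]^1 = 0.056·(0.117)^1·(0.265)^1 = 0.056·0.117·0.265 = 0.001736 M/s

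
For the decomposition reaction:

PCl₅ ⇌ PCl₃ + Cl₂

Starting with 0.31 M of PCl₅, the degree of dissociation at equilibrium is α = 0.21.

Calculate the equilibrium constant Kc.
K_c = 0.0173

x = α·[A]₀ = 0.21 × 0.31 = 0.0651 M dissociated.
At eq: [PCl₅] = 0.31 − 0.0651 = 0.2449 M; [PCl₃] = [Cl₂] = x = 0.0651 M.
Kc = [PCl₃][Cl₂]/[PCl₅] = (0.0651)²/0.2449 = 0.01731.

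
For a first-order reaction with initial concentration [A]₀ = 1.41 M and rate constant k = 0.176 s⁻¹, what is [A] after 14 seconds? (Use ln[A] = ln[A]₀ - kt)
0.1200 M

ln[A] = ln[A]₀ - k·t = ln(1.41) - (0.176)·(14) = 0.3436 - 2.4640 = -2.1204
[A] = e^(-2.1204) = 0.1200 M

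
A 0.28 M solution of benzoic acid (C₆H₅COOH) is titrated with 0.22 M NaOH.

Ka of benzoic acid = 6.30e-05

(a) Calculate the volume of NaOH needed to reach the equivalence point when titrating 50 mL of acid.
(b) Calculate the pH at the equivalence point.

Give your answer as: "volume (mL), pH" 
V = 63.6 mL, pH = 8.65

(a) At equivalence: moles acid = moles base.
moles acid = 0.28 × 0.05 = 0.014 mol; V_NaOH = 0.014/0.22 = 0.06364 L = 63.6 mL.
(b) At equivalence, all acid → conjugate base A⁻ at [A⁻] = 0.014/0.1136 = 0.1232 M.
Kb = Kw/Ka = 1.0e-14/6.30e-05 = 1.587e-10; [OH⁻] = √(Kb·[A⁻]) = 4.422e-06; pOH = 5.35; pH = 14 − pOH = 8.65.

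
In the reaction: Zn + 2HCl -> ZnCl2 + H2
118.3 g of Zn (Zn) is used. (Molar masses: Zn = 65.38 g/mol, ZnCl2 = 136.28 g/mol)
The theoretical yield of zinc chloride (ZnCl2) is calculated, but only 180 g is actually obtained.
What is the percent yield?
Moles of Zn = 118.3 g ÷ 65.38 g/mol = 1.80942 mol
Mole ratio: 1 mol ZnCl2 / 1 mol Zn
Moles of ZnCl2 = 1.80942 × (1/1) = 1.80942 mol
Theoretical yield = 1.80942 mol × 136.28 g/mol = 246.59 g
Actual yield = 180 g
Percent yield = (180 / 246.59) × 100% = 73.0%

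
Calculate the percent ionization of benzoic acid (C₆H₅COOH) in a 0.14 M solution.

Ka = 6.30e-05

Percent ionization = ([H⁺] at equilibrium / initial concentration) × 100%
Percent ionization = 2.1%

Let x = [H⁺]. Ka = x²/(C - x) ⇒ x² + (6.30e-05)x - (6.30e-05)(0.14) = 0. x = 2.9385e-03. Percent = (2.9385e-03/0.14) × 100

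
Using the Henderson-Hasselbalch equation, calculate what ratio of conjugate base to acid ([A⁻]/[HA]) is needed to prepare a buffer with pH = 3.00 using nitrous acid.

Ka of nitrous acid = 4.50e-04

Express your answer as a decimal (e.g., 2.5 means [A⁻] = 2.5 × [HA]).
[A⁻]/[HA] = 0.450

pKa = −log(4.50e-04) = 3.3468. pH = pKa + log([A⁻]/[HA]). 3.00 = 3.3468 + log(ratio). log(ratio) = 3.00 − 3.3468 = -0.3468. ratio = 10^(-0.3468) = 0.450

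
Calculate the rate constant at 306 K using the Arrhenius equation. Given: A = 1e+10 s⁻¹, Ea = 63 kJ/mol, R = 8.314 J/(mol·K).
1.76e-01 s⁻¹

k = A·exp(-Ea/(R·T)) = 1e+10·exp(-63000/(8.314·306)) = 1e+10·exp(-24.7633) = 1e+10·1.7596e-11 = 1.76e-01 s⁻¹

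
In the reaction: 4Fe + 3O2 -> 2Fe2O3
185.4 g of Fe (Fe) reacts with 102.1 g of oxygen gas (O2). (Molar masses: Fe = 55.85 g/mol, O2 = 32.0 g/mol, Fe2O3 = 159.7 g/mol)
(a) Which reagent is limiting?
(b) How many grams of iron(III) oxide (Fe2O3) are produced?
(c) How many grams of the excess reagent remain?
(a) Fe, (b) 265.1 g, (c) 22.43 g

Moles of Fe = 185.4 g ÷ 55.85 g/mol = 3.31961 mol
Moles of O2 = 102.1 g ÷ 32.0 g/mol = 3.19062 mol
Moles ÷ coefficient: Fe: 3.31961/4 = 0.8299, O2: 3.19062/3 = 1.064
(a) Fe has the smaller value, so Fe is the limiting reagent.
(b) Moles of Fe2O3 = 3.31961 mol Fe × (2/4) = 1.6598 mol; mass = 1.6598 mol × 159.7 g/mol = 265.1 g
(c) O2 consumed = 3.31961 × (3/4) = 2.4897 mol; remaining = 3.19062 − 2.4897 = 0.70092 mol; mass = 0.70092 mol × 32.0 g/mol = 22.43 g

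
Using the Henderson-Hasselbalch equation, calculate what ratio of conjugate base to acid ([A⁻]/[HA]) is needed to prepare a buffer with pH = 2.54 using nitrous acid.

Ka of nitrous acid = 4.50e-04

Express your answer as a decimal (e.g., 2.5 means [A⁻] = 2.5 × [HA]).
[A⁻]/[HA] = 0.156

pKa = −log(4.50e-04) = 3.3468. pH = pKa + log([A⁻]/[HA]). 2.54 = 3.3468 + log(ratio). log(ratio) = 2.54 − 3.3468 = -0.8068. ratio = 10^(-0.8068) = 0.156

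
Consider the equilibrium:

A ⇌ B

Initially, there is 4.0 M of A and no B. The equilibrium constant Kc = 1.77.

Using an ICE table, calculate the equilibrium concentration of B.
[B] = 2.556 M

ICE: [A] = 4.0 − x, [B] = x.
Kc = x/(4.0 − x) = 1.77 ⇒ x = 1.77·4.0/(1 + 1.77) = 7.08/2.77 = 2.556.
[B] = x = 2.556 M.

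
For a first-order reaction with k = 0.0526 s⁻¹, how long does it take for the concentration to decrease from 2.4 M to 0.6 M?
26.36 s

From ln[A] = ln[A]₀ - k·t: t = ln([A]₀/[A])/k = ln(2.4/0.6)/0.0526 = ln(4.0000)/0.0526 = 1.3863/0.0526 = 26.36 s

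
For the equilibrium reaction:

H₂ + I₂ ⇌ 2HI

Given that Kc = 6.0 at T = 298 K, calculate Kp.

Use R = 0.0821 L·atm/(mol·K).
K_p = 6.0000

Δn = (moles gaseous products) − (moles gaseous reactants) = 0
T = 298 K; RT = 0.0821 × 298 = 24.4658
Kp = Kc·(RT)^Δn = 6.0 × (24.4658)^0 = 6.0 × 1 = 6.0000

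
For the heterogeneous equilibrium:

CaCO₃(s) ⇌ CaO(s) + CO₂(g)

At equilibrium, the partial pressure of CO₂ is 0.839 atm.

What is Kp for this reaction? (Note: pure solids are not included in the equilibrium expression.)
K_p = 0.839

Solids (CaCO₃, CaO) have activity 1 and are excluded.
Kp = P(CO₂) = 0.839.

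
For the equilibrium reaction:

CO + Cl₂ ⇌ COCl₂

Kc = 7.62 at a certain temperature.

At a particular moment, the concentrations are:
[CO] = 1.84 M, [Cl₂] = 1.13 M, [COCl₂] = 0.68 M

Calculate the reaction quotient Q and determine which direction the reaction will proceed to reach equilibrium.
Q = 0.327, Q < K, reaction proceeds forward (toward products)

Q = ([COCl₂]) / ([CO] × [Cl₂])
  = ((0.68)) / ((1.84)·(1.13)) = 0.68/2.0792 = 0.327
Since Q = 0.327 < Kc = 7.62, the reaction proceeds forward (toward products) to reach equilibrium.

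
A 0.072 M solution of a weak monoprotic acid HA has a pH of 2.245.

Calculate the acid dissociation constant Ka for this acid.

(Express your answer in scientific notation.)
K_a = 4.88e-04

[H⁺] = 10^(−pH) = 10^(−2.245) = 5.689e-03 M. For HA ⇌ H⁺ + A⁻, Ka = x²/(C − x) = (5.689e-03)²/(0.072 − 5.689e-03) = 4.88e-04.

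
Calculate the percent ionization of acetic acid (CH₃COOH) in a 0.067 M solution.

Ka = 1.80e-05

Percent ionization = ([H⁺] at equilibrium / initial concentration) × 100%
Percent ionization = 1.63%

Let x = [H⁺]. Ka = x²/(C - x) ⇒ x² + (1.80e-05)x - (1.80e-05)(0.067) = 0. x = 1.0892e-03. Percent = (1.0892e-03/0.067) × 100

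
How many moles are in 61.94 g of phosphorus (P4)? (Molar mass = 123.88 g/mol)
Moles = 61.94 g ÷ 123.88 g/mol = 0.5 mol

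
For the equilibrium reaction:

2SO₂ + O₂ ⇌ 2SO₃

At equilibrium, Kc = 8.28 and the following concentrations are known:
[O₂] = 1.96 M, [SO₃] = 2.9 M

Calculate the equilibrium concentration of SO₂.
[SO₂] = 0.7199 M

Kc = ([SO₃]^2) / ([SO₂]^2 × [O₂]) = 8.28
[SO₂]^2 = (product terms)/(Kc · other reactant terms) = 8.41 / (8.28 · 1.96) = 0.51821
[SO₂] = (0.51821)^(1/2) = 0.7199 M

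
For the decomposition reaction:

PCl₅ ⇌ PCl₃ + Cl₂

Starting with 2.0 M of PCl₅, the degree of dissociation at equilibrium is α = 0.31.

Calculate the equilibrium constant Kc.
K_c = 0.2786

x = α·[A]₀ = 0.31 × 2.0 = 0.62 M dissociated.
At eq: [PCl₅] = 2.0 − 0.62 = 1.38 M; [PCl₃] = [Cl₂] = x = 0.62 M.
Kc = [PCl₃][Cl₂]/[PCl₅] = (0.62)²/1.38 = 0.2786.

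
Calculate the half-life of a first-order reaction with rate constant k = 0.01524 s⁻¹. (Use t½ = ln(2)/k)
45.48 s

t½ = ln(2)/k = 0.6931/0.01524 = 45.48 s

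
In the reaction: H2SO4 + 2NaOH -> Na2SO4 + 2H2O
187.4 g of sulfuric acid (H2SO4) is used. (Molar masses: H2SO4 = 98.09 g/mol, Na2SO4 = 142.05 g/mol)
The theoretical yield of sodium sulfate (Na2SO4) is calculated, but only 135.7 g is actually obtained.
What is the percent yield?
Moles of H2SO4 = 187.4 g ÷ 98.09 g/mol = 1.91049 mol
Mole ratio: 1 mol Na2SO4 / 1 mol H2SO4
Moles of Na2SO4 = 1.91049 × (1/1) = 1.91049 mol
Theoretical yield = 1.91049 mol × 142.05 g/mol = 271.39 g
Actual yield = 135.7 g
Percent yield = (135.7 / 271.39) × 100% = 50.0%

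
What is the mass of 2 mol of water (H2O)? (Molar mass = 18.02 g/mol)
Mass = 2 mol × 18.02 g/mol = 36.04 g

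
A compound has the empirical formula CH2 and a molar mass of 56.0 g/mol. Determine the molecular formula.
Empirical formula mass of CH2 = 14.03 g/mol
Multiplier = 56.0 / 14.03 ≈ 4
Molecular formula = (CH2) × 4 = C4H8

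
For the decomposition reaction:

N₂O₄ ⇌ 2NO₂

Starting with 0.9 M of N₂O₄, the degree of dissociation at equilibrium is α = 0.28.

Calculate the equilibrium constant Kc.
K_c = 0.3920

x = α·[A]₀ = 0.28 × 0.9 = 0.252 M dissociated.
At eq: [N₂O₄] = 0.9 − 0.252 = 0.648 M; [NO₂] = 2x = 0.504 M.
Kc = [NO₂]²/[N₂O₄] = (0.504)²/0.648 = 0.392.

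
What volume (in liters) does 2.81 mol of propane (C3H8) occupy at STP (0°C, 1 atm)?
At STP, 1 mol of gas occupies 22.4 L
Volume = 2.81 mol × 22.4 L/mol = 62.94 L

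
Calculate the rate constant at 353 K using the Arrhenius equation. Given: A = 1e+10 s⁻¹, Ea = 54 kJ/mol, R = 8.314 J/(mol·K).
1.02e+02 s⁻¹

k = A·exp(-Ea/(R·T)) = 1e+10·exp(-54000/(8.314·353)) = 1e+10·exp(-18.3996) = 1e+10·1.0213e-08 = 1.02e+02 s⁻¹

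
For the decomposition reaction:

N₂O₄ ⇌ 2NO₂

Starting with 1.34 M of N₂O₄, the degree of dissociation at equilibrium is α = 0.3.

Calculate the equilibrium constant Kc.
K_c = 0.6891

x = α·[A]₀ = 0.3 × 1.34 = 0.402 M dissociated.
At eq: [N₂O₄] = 1.34 − 0.402 = 0.938 M; [NO₂] = 2x = 0.804 M.
Kc = [NO₂]²/[N₂O₄] = (0.804)²/0.938 = 0.6891.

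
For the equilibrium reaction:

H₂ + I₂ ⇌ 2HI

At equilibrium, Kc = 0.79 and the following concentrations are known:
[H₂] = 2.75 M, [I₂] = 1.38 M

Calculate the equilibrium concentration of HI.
[HI] = 1.7315 M

Kc = ([HI]^2) / ([H₂] × [I₂]) = 0.79
[HI]^2 = Kc · (reactant terms)/(other product terms) = 0.79 · 3.795 / 1 = 2.9981
[HI] = (2.9981)^(1/2) = 1.7315 M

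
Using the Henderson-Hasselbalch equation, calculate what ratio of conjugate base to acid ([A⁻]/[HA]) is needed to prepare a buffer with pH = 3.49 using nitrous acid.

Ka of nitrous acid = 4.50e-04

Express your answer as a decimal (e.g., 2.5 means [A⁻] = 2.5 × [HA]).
[A⁻]/[HA] = 1.391

pKa = −log(4.50e-04) = 3.3468. pH = pKa + log([A⁻]/[HA]). 3.49 = 3.3468 + log(ratio). log(ratio) = 3.49 − 3.3468 = 0.1432. ratio = 10^(0.1432) = 1.391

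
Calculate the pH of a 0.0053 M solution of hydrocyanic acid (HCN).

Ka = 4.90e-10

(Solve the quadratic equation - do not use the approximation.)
pH = 5.79

x² + Ka×x - Ka×C = 0. Using quadratic formula: [H⁺] = 1.6113e-06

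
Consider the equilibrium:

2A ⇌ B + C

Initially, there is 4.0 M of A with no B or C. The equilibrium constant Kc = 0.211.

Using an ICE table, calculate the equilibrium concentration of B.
[B] = 0.958 M

ICE: [A] = 4.0 − 2x, [B] = [C] = x.
Kc = x²/(4.0 − 2x)² = 0.211 ⇒ √Kc = x/(4.0 − 2x).
x = √0.211·4.0/(1 + 2√0.211) = 0.45935·4.0/1.9187 = 0.95762.
[B] = x = 0.958 M.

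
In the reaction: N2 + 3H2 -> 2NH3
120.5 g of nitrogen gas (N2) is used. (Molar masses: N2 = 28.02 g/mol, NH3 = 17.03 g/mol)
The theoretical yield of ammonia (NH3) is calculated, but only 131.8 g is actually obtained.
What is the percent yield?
Moles of N2 = 120.5 g ÷ 28.02 g/mol = 4.3005 mol
Mole ratio: 2 mol NH3 / 1 mol N2
Moles of NH3 = 4.3005 × (2/1) = 8.601 mol
Theoretical yield = 8.601 mol × 17.03 g/mol = 146.48 g
Actual yield = 131.8 g
Percent yield = (131.8 / 146.48) × 100% = 90.0%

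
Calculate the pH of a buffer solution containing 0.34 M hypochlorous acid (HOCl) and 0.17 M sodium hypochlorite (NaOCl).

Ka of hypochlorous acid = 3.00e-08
pH = 7.22

pKa = -log(3.00e-08) = 7.52. pH = pKa + log([A⁻]/[HA]) = 7.52 + log(0.17/0.34)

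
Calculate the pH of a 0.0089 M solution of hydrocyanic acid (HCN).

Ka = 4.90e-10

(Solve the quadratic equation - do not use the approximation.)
pH = 5.68

x² + Ka×x - Ka×C = 0. Using quadratic formula: [H⁺] = 2.0881e-06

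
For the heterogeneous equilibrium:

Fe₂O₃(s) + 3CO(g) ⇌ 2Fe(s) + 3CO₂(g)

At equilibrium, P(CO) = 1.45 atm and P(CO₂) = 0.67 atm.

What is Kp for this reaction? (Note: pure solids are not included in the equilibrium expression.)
K_p = 0.099

Solids (Fe₂O₃, Fe) are excluded.
Kp = P(CO₂)³/P(CO)³ = (0.67)³/(1.45)³ = 0.3008/3.049 = 0.099.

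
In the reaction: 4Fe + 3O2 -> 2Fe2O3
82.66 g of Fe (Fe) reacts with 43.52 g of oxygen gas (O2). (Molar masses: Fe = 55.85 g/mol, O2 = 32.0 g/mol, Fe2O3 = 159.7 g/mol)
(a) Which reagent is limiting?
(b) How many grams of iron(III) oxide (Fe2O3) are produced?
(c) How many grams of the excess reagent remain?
(a) Fe, (b) 118.2 g, (c) 7.999 g

Moles of Fe = 82.66 g ÷ 55.85 g/mol = 1.48004 mol
Moles of O2 = 43.52 g ÷ 32.0 g/mol = 1.36 mol
Moles ÷ coefficient: Fe: 1.48004/4 = 0.37, O2: 1.36/3 = 0.4533
(a) Fe has the smaller value, so Fe is the limiting reagent.
(b) Moles of Fe2O3 = 1.48004 mol Fe × (2/4) = 0.740018 mol; mass = 0.740018 mol × 159.7 g/mol = 118.2 g
(c) O2 consumed = 1.48004 × (3/4) = 1.11003 mol; remaining = 1.36 − 1.11003 = 0.249973 mol; mass = 0.249973 mol × 32.0 g/mol = 7.999 g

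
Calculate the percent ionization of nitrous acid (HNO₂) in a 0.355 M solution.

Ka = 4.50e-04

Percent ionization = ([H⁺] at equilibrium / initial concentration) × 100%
Percent ionization = 3.5%

Let x = [H⁺]. Ka = x²/(C - x) ⇒ x² + (4.50e-04)x - (4.50e-04)(0.355) = 0. x = 1.2416e-02. Percent = (1.2416e-02/0.355) × 100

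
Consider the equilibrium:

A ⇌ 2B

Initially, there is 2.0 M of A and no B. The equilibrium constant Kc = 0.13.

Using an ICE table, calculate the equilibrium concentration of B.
[B] = 0.478 M

ICE: [A] = 2.0 − x, [B] = 2x.
Kc = (2x)²/(2.0 − x) = 0.13 ⇒ 4x² + 0.13x − 0.26 = 0.
x = (−0.13 + √(0.13² + 4·4·0.26))/(2·4) = (−0.13 + √4.1769)/8 = 0.23922.
[B] = 2x = 0.478 M.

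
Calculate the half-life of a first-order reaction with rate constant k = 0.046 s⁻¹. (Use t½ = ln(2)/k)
15.07 s

t½ = ln(2)/k = 0.6931/0.046 = 15.07 s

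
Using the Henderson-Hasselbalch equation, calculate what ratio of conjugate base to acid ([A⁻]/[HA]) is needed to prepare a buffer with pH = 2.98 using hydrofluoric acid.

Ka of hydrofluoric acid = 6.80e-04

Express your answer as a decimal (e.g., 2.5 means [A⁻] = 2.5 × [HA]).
[A⁻]/[HA] = 0.649

pKa = −log(6.80e-04) = 3.1675. pH = pKa + log([A⁻]/[HA]). 2.98 = 3.1675 + log(ratio). log(ratio) = 2.98 − 3.1675 = -0.1875. ratio = 10^(-0.1875) = 0.649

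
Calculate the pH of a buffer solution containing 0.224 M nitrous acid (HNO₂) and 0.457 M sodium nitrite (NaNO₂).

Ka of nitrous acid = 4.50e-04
pH = 3.66

pKa = -log(4.50e-04) = 3.35. pH = pKa + log([A⁻]/[HA]) = 3.35 + log(0.457/0.224)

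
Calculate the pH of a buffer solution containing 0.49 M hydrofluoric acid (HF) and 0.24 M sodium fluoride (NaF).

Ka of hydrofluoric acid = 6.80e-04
pH = 2.86

pKa = -log(6.80e-04) = 3.17. pH = pKa + log([A⁻]/[HA]) = 3.17 + log(0.24/0.49)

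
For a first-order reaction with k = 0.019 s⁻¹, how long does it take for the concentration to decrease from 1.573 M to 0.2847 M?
89.96 s

From ln[A] = ln[A]₀ - k·t: t = ln([A]₀/[A])/k = ln(1.573/0.2847)/0.019 = ln(5.5251)/0.019 = 1.7093/0.019 = 89.96 s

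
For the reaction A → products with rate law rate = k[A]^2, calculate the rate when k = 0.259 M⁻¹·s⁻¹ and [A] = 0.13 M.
0.004377 M/s

rate = k·[A]^2 = 0.259·(0.13)^2 = 0.259·0.0169 = 0.004377 M/s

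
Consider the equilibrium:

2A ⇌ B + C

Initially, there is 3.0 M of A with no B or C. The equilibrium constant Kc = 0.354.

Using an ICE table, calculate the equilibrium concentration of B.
[B] = 0.815 M

ICE: [A] = 3.0 − 2x, [B] = [C] = x.
Kc = x²/(3.0 − 2x)² = 0.354 ⇒ √Kc = x/(3.0 − 2x).
x = √0.354·3.0/(1 + 2√0.354) = 0.59498·3.0/2.19 = 0.81506.
[B] = x = 0.815 M.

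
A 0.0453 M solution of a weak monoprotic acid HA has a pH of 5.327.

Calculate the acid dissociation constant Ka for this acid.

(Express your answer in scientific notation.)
K_a = 4.90e-10

[H⁺] = 10^(−pH) = 10^(−5.327) = 4.710e-06 M. For HA ⇌ H⁺ + A⁻, Ka = x²/(C − x) = (4.710e-06)²/(0.0453 − 4.710e-06) = 4.90e-10.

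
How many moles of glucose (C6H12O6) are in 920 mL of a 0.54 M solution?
Moles = Molarity × Volume (L)
Moles = 0.54 M × 0.92 L = 0.4968 mol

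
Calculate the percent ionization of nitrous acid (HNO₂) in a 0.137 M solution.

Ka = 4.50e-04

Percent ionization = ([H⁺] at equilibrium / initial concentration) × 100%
Percent ionization = 5.57%

Let x = [H⁺]. Ka = x²/(C - x) ⇒ x² + (4.50e-04)x - (4.50e-04)(0.137) = 0. x = 7.6300e-03. Percent = (7.6300e-03/0.137) × 100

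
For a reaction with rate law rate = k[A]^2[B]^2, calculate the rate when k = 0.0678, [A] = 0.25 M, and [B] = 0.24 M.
0.0002441 M/s

rate = k·[A]^2·[B]^2 = 0.0678·(0.25)^2·(0.24)^2 = 0.0678·0.0625·0.0576 = 0.0002441 M/s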